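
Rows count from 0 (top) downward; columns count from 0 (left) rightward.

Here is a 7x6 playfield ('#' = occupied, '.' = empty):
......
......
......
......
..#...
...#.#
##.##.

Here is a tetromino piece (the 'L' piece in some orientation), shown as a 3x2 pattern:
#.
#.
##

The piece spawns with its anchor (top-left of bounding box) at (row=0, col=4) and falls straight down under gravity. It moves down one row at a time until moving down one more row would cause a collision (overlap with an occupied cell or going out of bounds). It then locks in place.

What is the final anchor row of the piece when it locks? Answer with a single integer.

Answer: 2

Derivation:
Spawn at (row=0, col=4). Try each row:
  row 0: fits
  row 1: fits
  row 2: fits
  row 3: blocked -> lock at row 2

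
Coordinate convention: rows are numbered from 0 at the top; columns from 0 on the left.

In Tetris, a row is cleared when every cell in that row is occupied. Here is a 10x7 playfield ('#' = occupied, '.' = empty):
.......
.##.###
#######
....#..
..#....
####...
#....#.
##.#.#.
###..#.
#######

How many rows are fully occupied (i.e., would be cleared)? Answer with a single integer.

Check each row:
  row 0: 7 empty cells -> not full
  row 1: 2 empty cells -> not full
  row 2: 0 empty cells -> FULL (clear)
  row 3: 6 empty cells -> not full
  row 4: 6 empty cells -> not full
  row 5: 3 empty cells -> not full
  row 6: 5 empty cells -> not full
  row 7: 3 empty cells -> not full
  row 8: 3 empty cells -> not full
  row 9: 0 empty cells -> FULL (clear)
Total rows cleared: 2

Answer: 2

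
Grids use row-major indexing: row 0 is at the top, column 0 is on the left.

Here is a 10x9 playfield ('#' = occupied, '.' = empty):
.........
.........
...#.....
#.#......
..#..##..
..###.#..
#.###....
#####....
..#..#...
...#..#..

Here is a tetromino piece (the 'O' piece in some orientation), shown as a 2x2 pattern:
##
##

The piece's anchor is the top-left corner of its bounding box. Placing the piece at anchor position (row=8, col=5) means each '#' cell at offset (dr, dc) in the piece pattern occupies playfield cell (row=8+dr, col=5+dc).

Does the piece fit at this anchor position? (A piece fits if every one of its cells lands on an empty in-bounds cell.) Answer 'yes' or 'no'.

Check each piece cell at anchor (8, 5):
  offset (0,0) -> (8,5): occupied ('#') -> FAIL
  offset (0,1) -> (8,6): empty -> OK
  offset (1,0) -> (9,5): empty -> OK
  offset (1,1) -> (9,6): occupied ('#') -> FAIL
All cells valid: no

Answer: no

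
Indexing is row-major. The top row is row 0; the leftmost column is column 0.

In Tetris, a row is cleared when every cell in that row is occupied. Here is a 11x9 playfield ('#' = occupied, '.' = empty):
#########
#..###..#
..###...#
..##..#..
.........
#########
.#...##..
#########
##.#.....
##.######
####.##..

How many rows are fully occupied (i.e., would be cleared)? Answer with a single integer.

Check each row:
  row 0: 0 empty cells -> FULL (clear)
  row 1: 4 empty cells -> not full
  row 2: 5 empty cells -> not full
  row 3: 6 empty cells -> not full
  row 4: 9 empty cells -> not full
  row 5: 0 empty cells -> FULL (clear)
  row 6: 6 empty cells -> not full
  row 7: 0 empty cells -> FULL (clear)
  row 8: 6 empty cells -> not full
  row 9: 1 empty cell -> not full
  row 10: 3 empty cells -> not full
Total rows cleared: 3

Answer: 3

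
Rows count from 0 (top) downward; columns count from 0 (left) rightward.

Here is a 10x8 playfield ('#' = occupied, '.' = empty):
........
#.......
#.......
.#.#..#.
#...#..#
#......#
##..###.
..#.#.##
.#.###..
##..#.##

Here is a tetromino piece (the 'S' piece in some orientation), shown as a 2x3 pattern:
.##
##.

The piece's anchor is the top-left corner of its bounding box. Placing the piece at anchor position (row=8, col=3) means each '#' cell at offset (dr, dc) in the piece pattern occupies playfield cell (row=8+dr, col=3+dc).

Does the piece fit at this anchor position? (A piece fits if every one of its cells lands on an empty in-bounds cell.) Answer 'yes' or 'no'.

Answer: no

Derivation:
Check each piece cell at anchor (8, 3):
  offset (0,1) -> (8,4): occupied ('#') -> FAIL
  offset (0,2) -> (8,5): occupied ('#') -> FAIL
  offset (1,0) -> (9,3): empty -> OK
  offset (1,1) -> (9,4): occupied ('#') -> FAIL
All cells valid: no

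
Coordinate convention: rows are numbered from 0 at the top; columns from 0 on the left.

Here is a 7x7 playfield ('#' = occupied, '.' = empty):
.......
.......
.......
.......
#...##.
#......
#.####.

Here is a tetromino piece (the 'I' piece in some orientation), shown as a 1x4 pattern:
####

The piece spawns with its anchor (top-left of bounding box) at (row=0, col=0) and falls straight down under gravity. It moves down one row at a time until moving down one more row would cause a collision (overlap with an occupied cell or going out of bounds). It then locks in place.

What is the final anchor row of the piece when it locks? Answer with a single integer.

Answer: 3

Derivation:
Spawn at (row=0, col=0). Try each row:
  row 0: fits
  row 1: fits
  row 2: fits
  row 3: fits
  row 4: blocked -> lock at row 3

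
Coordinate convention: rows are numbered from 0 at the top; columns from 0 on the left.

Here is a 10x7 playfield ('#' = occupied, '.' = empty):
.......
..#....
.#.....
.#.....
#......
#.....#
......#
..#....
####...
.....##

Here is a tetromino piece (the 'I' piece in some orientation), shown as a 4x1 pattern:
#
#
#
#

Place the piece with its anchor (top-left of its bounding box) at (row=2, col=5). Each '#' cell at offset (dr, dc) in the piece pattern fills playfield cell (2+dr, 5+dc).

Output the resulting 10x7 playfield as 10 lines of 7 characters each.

Answer: .......
..#....
.#...#.
.#...#.
#....#.
#....##
......#
..#....
####...
.....##

Derivation:
Fill (2+0,5+0) = (2,5)
Fill (2+1,5+0) = (3,5)
Fill (2+2,5+0) = (4,5)
Fill (2+3,5+0) = (5,5)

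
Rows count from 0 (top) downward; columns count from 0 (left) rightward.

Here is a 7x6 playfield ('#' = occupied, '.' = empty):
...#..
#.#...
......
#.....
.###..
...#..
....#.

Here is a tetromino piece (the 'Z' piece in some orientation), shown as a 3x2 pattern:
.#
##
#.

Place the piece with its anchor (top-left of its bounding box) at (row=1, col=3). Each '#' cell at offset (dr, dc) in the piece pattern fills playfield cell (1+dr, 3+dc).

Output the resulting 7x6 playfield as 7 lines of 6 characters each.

Answer: ...#..
#.#.#.
...##.
#..#..
.###..
...#..
....#.

Derivation:
Fill (1+0,3+1) = (1,4)
Fill (1+1,3+0) = (2,3)
Fill (1+1,3+1) = (2,4)
Fill (1+2,3+0) = (3,3)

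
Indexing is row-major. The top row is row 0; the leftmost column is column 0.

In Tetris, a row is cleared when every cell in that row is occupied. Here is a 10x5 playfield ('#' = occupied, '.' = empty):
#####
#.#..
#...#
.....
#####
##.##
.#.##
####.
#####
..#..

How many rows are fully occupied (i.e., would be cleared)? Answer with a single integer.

Check each row:
  row 0: 0 empty cells -> FULL (clear)
  row 1: 3 empty cells -> not full
  row 2: 3 empty cells -> not full
  row 3: 5 empty cells -> not full
  row 4: 0 empty cells -> FULL (clear)
  row 5: 1 empty cell -> not full
  row 6: 2 empty cells -> not full
  row 7: 1 empty cell -> not full
  row 8: 0 empty cells -> FULL (clear)
  row 9: 4 empty cells -> not full
Total rows cleared: 3

Answer: 3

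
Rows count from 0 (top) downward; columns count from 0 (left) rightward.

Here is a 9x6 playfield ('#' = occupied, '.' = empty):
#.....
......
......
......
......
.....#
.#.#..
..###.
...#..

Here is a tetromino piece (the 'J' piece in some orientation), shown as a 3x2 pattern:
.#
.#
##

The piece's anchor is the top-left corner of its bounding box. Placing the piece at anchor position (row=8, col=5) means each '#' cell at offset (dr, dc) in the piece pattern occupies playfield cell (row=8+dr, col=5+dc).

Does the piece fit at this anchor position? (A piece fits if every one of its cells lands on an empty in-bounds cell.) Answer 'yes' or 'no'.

Check each piece cell at anchor (8, 5):
  offset (0,1) -> (8,6): out of bounds -> FAIL
  offset (1,1) -> (9,6): out of bounds -> FAIL
  offset (2,0) -> (10,5): out of bounds -> FAIL
  offset (2,1) -> (10,6): out of bounds -> FAIL
All cells valid: no

Answer: no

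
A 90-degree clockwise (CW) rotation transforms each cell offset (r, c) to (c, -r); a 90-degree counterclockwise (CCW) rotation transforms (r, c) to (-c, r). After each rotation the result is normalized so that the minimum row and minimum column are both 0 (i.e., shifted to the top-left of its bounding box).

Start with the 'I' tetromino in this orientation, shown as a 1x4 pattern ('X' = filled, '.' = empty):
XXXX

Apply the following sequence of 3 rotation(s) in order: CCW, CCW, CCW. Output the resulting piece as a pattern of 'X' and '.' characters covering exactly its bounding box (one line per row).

Answer: X
X
X
X

Derivation:
Start:
XXXX
After rotation 1 (CCW):
X
X
X
X
After rotation 2 (CCW):
XXXX
After rotation 3 (CCW):
X
X
X
X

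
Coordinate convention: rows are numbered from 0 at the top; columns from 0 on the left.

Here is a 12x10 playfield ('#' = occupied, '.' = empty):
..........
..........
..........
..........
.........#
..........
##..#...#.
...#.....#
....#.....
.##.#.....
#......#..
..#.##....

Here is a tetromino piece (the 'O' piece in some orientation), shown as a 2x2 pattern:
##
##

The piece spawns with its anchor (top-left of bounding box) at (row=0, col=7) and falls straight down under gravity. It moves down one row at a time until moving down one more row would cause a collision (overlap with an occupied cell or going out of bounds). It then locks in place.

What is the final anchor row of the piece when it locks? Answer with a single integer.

Spawn at (row=0, col=7). Try each row:
  row 0: fits
  row 1: fits
  row 2: fits
  row 3: fits
  row 4: fits
  row 5: blocked -> lock at row 4

Answer: 4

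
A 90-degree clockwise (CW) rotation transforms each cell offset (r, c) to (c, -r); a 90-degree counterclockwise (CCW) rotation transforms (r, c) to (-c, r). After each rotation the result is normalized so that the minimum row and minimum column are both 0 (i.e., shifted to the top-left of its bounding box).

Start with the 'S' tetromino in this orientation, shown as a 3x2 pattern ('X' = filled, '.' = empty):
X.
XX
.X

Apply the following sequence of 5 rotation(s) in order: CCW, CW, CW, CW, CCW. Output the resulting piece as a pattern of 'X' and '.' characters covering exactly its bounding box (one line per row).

Answer: .XX
XX.

Derivation:
Start:
X.
XX
.X
After rotation 1 (CCW):
.XX
XX.
After rotation 2 (CW):
X.
XX
.X
After rotation 3 (CW):
.XX
XX.
After rotation 4 (CW):
X.
XX
.X
After rotation 5 (CCW):
.XX
XX.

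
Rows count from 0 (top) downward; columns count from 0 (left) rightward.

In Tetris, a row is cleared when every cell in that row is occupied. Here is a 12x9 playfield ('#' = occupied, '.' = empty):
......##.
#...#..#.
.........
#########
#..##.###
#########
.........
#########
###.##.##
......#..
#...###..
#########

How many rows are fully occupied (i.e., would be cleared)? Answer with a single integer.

Answer: 4

Derivation:
Check each row:
  row 0: 7 empty cells -> not full
  row 1: 6 empty cells -> not full
  row 2: 9 empty cells -> not full
  row 3: 0 empty cells -> FULL (clear)
  row 4: 3 empty cells -> not full
  row 5: 0 empty cells -> FULL (clear)
  row 6: 9 empty cells -> not full
  row 7: 0 empty cells -> FULL (clear)
  row 8: 2 empty cells -> not full
  row 9: 8 empty cells -> not full
  row 10: 5 empty cells -> not full
  row 11: 0 empty cells -> FULL (clear)
Total rows cleared: 4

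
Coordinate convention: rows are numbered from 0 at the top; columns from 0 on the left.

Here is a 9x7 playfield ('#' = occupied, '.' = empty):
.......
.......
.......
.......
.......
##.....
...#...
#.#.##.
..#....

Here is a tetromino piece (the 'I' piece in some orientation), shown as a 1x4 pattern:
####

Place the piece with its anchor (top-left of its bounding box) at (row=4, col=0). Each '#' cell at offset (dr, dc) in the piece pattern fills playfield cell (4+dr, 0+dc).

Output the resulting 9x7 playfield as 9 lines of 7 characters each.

Answer: .......
.......
.......
.......
####...
##.....
...#...
#.#.##.
..#....

Derivation:
Fill (4+0,0+0) = (4,0)
Fill (4+0,0+1) = (4,1)
Fill (4+0,0+2) = (4,2)
Fill (4+0,0+3) = (4,3)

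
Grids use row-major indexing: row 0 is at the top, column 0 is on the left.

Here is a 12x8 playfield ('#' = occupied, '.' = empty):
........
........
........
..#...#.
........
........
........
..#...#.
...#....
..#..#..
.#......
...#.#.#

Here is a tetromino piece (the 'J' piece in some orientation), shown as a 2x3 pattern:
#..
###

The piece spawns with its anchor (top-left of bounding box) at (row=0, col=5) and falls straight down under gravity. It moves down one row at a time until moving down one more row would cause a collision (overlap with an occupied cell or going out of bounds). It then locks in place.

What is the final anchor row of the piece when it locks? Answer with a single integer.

Answer: 1

Derivation:
Spawn at (row=0, col=5). Try each row:
  row 0: fits
  row 1: fits
  row 2: blocked -> lock at row 1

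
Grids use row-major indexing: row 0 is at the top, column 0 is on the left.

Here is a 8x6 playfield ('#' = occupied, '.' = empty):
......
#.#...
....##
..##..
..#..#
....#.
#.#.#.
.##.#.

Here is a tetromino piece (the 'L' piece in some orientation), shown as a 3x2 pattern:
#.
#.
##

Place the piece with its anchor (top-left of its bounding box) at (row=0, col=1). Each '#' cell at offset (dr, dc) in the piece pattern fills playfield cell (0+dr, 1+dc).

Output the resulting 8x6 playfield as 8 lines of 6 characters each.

Answer: .#....
###...
.##.##
..##..
..#..#
....#.
#.#.#.
.##.#.

Derivation:
Fill (0+0,1+0) = (0,1)
Fill (0+1,1+0) = (1,1)
Fill (0+2,1+0) = (2,1)
Fill (0+2,1+1) = (2,2)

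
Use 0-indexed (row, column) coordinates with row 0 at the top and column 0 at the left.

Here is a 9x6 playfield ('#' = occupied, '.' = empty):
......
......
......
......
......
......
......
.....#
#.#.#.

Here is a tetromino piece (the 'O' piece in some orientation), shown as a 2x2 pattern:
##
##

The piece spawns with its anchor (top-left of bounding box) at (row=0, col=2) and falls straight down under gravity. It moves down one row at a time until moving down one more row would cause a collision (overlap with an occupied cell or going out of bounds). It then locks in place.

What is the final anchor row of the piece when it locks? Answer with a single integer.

Spawn at (row=0, col=2). Try each row:
  row 0: fits
  row 1: fits
  row 2: fits
  row 3: fits
  row 4: fits
  row 5: fits
  row 6: fits
  row 7: blocked -> lock at row 6

Answer: 6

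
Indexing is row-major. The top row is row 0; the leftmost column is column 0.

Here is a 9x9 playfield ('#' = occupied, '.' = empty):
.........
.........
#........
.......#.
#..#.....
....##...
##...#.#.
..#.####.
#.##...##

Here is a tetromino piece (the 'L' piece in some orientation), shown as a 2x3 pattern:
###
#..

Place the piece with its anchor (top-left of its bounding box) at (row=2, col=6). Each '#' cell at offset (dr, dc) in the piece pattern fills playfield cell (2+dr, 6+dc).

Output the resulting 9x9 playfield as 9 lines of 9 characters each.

Fill (2+0,6+0) = (2,6)
Fill (2+0,6+1) = (2,7)
Fill (2+0,6+2) = (2,8)
Fill (2+1,6+0) = (3,6)

Answer: .........
.........
#.....###
......##.
#..#.....
....##...
##...#.#.
..#.####.
#.##...##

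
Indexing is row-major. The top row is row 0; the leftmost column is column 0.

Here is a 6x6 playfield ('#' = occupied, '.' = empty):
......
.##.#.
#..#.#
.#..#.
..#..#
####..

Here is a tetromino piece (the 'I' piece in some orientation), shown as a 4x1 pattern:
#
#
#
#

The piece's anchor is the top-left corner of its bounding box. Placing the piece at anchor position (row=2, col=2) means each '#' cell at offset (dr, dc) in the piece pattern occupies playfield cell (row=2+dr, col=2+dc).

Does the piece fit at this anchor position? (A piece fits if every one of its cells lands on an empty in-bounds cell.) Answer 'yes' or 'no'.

Check each piece cell at anchor (2, 2):
  offset (0,0) -> (2,2): empty -> OK
  offset (1,0) -> (3,2): empty -> OK
  offset (2,0) -> (4,2): occupied ('#') -> FAIL
  offset (3,0) -> (5,2): occupied ('#') -> FAIL
All cells valid: no

Answer: no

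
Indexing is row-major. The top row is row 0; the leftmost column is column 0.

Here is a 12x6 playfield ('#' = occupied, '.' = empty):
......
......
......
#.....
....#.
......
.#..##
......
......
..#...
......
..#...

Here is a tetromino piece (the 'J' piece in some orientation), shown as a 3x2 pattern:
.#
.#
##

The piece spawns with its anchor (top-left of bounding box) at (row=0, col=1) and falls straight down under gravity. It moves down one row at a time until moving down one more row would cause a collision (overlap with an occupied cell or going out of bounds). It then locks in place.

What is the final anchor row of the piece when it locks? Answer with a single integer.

Answer: 3

Derivation:
Spawn at (row=0, col=1). Try each row:
  row 0: fits
  row 1: fits
  row 2: fits
  row 3: fits
  row 4: blocked -> lock at row 3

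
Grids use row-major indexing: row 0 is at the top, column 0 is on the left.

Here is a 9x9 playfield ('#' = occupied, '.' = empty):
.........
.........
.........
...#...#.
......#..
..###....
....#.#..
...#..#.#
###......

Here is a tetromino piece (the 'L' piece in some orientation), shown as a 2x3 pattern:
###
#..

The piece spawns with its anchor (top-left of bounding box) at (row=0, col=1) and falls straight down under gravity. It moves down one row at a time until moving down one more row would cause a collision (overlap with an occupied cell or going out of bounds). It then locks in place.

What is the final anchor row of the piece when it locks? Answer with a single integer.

Spawn at (row=0, col=1). Try each row:
  row 0: fits
  row 1: fits
  row 2: fits
  row 3: blocked -> lock at row 2

Answer: 2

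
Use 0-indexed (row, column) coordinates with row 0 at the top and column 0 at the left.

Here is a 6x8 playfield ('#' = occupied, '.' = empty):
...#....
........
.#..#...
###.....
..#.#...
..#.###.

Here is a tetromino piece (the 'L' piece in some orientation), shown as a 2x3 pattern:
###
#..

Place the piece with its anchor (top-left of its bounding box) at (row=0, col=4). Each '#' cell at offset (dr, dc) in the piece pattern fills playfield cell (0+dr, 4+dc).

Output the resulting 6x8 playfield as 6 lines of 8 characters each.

Fill (0+0,4+0) = (0,4)
Fill (0+0,4+1) = (0,5)
Fill (0+0,4+2) = (0,6)
Fill (0+1,4+0) = (1,4)

Answer: ...####.
....#...
.#..#...
###.....
..#.#...
..#.###.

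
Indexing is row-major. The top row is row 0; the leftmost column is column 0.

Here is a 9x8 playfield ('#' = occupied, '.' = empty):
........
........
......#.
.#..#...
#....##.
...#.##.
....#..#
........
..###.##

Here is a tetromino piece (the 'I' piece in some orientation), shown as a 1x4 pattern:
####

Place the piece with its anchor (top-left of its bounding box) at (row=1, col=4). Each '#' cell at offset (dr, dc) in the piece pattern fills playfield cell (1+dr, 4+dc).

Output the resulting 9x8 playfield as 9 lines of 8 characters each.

Fill (1+0,4+0) = (1,4)
Fill (1+0,4+1) = (1,5)
Fill (1+0,4+2) = (1,6)
Fill (1+0,4+3) = (1,7)

Answer: ........
....####
......#.
.#..#...
#....##.
...#.##.
....#..#
........
..###.##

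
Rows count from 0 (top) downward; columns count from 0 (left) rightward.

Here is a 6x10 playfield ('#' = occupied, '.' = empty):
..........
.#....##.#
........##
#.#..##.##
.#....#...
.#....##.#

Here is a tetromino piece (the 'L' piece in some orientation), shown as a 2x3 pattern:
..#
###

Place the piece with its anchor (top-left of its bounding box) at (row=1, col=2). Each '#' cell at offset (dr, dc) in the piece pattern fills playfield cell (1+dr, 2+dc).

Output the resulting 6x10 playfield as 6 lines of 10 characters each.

Fill (1+0,2+2) = (1,4)
Fill (1+1,2+0) = (2,2)
Fill (1+1,2+1) = (2,3)
Fill (1+1,2+2) = (2,4)

Answer: ..........
.#..#.##.#
..###...##
#.#..##.##
.#....#...
.#....##.#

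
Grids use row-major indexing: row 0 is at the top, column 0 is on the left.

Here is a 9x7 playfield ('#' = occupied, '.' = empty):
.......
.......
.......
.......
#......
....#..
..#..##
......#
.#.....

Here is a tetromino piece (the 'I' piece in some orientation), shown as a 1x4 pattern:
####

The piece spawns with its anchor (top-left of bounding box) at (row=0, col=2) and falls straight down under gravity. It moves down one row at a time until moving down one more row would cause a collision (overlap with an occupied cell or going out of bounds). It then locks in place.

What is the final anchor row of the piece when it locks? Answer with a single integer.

Spawn at (row=0, col=2). Try each row:
  row 0: fits
  row 1: fits
  row 2: fits
  row 3: fits
  row 4: fits
  row 5: blocked -> lock at row 4

Answer: 4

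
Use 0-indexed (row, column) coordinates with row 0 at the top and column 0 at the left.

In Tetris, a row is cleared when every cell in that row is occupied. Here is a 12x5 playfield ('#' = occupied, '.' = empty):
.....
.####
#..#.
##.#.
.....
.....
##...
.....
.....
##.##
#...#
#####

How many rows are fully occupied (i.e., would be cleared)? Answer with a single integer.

Answer: 1

Derivation:
Check each row:
  row 0: 5 empty cells -> not full
  row 1: 1 empty cell -> not full
  row 2: 3 empty cells -> not full
  row 3: 2 empty cells -> not full
  row 4: 5 empty cells -> not full
  row 5: 5 empty cells -> not full
  row 6: 3 empty cells -> not full
  row 7: 5 empty cells -> not full
  row 8: 5 empty cells -> not full
  row 9: 1 empty cell -> not full
  row 10: 3 empty cells -> not full
  row 11: 0 empty cells -> FULL (clear)
Total rows cleared: 1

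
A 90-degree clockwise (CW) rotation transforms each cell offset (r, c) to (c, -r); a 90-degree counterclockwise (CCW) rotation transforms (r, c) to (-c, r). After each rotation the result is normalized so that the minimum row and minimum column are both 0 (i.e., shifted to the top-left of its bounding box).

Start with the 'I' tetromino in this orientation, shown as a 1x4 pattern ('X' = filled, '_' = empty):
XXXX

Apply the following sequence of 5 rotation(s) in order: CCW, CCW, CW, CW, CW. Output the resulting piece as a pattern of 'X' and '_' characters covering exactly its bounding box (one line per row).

Start:
XXXX
After rotation 1 (CCW):
X
X
X
X
After rotation 2 (CCW):
XXXX
After rotation 3 (CW):
X
X
X
X
After rotation 4 (CW):
XXXX
After rotation 5 (CW):
X
X
X
X

Answer: X
X
X
X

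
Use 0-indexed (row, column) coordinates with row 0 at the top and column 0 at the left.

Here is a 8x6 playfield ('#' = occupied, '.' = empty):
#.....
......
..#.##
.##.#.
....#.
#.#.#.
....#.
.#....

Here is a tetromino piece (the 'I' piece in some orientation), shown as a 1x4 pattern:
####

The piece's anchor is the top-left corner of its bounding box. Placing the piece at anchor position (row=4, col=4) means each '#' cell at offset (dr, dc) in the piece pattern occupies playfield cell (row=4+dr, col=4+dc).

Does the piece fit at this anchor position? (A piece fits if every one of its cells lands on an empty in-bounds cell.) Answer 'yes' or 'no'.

Answer: no

Derivation:
Check each piece cell at anchor (4, 4):
  offset (0,0) -> (4,4): occupied ('#') -> FAIL
  offset (0,1) -> (4,5): empty -> OK
  offset (0,2) -> (4,6): out of bounds -> FAIL
  offset (0,3) -> (4,7): out of bounds -> FAIL
All cells valid: no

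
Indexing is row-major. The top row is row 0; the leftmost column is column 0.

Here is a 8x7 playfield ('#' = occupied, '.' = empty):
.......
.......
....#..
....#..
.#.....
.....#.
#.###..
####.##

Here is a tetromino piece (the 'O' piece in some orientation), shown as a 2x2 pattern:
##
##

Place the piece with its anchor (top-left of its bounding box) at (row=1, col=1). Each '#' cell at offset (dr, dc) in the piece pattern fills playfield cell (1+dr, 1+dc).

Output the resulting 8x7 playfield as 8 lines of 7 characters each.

Fill (1+0,1+0) = (1,1)
Fill (1+0,1+1) = (1,2)
Fill (1+1,1+0) = (2,1)
Fill (1+1,1+1) = (2,2)

Answer: .......
.##....
.##.#..
....#..
.#.....
.....#.
#.###..
####.##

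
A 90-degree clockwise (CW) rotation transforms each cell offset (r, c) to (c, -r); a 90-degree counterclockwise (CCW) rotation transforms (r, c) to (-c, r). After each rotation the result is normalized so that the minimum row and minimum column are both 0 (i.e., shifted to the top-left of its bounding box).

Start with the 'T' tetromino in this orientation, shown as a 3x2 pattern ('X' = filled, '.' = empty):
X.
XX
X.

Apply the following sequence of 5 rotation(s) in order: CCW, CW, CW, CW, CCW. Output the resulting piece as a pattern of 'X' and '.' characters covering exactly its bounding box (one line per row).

Answer: XXX
.X.

Derivation:
Start:
X.
XX
X.
After rotation 1 (CCW):
.X.
XXX
After rotation 2 (CW):
X.
XX
X.
After rotation 3 (CW):
XXX
.X.
After rotation 4 (CW):
.X
XX
.X
After rotation 5 (CCW):
XXX
.X.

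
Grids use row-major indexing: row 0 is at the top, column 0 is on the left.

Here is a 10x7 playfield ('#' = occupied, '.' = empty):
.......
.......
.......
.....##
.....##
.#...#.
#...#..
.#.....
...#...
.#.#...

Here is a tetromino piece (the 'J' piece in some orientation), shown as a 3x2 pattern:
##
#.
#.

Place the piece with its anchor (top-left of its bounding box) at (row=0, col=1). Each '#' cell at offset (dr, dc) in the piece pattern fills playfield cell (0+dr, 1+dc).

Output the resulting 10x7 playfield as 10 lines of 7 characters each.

Answer: .##....
.#.....
.#.....
.....##
.....##
.#...#.
#...#..
.#.....
...#...
.#.#...

Derivation:
Fill (0+0,1+0) = (0,1)
Fill (0+0,1+1) = (0,2)
Fill (0+1,1+0) = (1,1)
Fill (0+2,1+0) = (2,1)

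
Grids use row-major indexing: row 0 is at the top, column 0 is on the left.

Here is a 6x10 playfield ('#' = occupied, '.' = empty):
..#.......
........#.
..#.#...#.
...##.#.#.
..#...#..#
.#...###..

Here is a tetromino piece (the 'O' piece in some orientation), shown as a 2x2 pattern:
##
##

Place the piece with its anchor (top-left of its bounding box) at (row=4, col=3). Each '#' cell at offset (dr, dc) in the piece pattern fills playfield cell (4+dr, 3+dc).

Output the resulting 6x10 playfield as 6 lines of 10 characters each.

Fill (4+0,3+0) = (4,3)
Fill (4+0,3+1) = (4,4)
Fill (4+1,3+0) = (5,3)
Fill (4+1,3+1) = (5,4)

Answer: ..#.......
........#.
..#.#...#.
...##.#.#.
..###.#..#
.#.#####..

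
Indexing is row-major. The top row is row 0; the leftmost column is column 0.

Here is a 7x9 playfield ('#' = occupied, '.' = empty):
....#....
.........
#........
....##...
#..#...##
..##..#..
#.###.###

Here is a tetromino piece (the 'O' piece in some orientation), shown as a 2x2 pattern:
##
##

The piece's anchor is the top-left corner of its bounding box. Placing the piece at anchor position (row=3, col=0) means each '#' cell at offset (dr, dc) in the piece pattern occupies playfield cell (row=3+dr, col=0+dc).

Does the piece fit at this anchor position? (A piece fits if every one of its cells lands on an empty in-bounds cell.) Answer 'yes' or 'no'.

Check each piece cell at anchor (3, 0):
  offset (0,0) -> (3,0): empty -> OK
  offset (0,1) -> (3,1): empty -> OK
  offset (1,0) -> (4,0): occupied ('#') -> FAIL
  offset (1,1) -> (4,1): empty -> OK
All cells valid: no

Answer: no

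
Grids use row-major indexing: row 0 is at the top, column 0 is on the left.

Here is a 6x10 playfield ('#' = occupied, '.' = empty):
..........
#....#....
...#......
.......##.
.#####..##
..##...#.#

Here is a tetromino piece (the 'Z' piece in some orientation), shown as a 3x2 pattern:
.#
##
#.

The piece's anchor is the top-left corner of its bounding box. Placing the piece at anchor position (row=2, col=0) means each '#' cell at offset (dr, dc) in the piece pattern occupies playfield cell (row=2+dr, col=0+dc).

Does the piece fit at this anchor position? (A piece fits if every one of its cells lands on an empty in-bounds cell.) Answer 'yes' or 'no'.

Answer: yes

Derivation:
Check each piece cell at anchor (2, 0):
  offset (0,1) -> (2,1): empty -> OK
  offset (1,0) -> (3,0): empty -> OK
  offset (1,1) -> (3,1): empty -> OK
  offset (2,0) -> (4,0): empty -> OK
All cells valid: yes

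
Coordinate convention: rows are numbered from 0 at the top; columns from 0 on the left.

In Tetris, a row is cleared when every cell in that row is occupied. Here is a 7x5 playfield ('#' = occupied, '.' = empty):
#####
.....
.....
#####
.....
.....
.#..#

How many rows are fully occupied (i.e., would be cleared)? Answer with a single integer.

Answer: 2

Derivation:
Check each row:
  row 0: 0 empty cells -> FULL (clear)
  row 1: 5 empty cells -> not full
  row 2: 5 empty cells -> not full
  row 3: 0 empty cells -> FULL (clear)
  row 4: 5 empty cells -> not full
  row 5: 5 empty cells -> not full
  row 6: 3 empty cells -> not full
Total rows cleared: 2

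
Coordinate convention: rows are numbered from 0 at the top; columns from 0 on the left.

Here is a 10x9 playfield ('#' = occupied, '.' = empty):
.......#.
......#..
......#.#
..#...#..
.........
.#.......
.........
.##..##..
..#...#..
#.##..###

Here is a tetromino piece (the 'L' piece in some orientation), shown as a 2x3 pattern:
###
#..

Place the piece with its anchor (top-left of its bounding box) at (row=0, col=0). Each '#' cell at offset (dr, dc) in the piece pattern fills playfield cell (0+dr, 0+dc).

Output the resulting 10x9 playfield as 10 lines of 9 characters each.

Fill (0+0,0+0) = (0,0)
Fill (0+0,0+1) = (0,1)
Fill (0+0,0+2) = (0,2)
Fill (0+1,0+0) = (1,0)

Answer: ###....#.
#.....#..
......#.#
..#...#..
.........
.#.......
.........
.##..##..
..#...#..
#.##..###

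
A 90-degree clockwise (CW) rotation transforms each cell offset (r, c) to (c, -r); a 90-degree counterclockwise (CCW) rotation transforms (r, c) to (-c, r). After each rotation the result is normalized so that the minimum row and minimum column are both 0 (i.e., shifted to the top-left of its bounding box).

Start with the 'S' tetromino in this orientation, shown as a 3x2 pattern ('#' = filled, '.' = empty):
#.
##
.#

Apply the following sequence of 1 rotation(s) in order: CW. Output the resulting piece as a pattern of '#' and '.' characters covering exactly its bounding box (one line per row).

Start:
#.
##
.#
After rotation 1 (CW):
.##
##.

Answer: .##
##.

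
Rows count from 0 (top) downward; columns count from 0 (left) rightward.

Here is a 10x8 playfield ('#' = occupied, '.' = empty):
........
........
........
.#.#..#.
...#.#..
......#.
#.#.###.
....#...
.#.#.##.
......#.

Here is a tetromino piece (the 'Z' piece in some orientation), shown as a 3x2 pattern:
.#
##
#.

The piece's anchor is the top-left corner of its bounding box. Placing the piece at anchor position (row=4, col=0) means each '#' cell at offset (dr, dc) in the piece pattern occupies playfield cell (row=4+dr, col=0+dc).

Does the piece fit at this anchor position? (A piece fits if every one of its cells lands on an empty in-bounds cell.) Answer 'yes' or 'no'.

Check each piece cell at anchor (4, 0):
  offset (0,1) -> (4,1): empty -> OK
  offset (1,0) -> (5,0): empty -> OK
  offset (1,1) -> (5,1): empty -> OK
  offset (2,0) -> (6,0): occupied ('#') -> FAIL
All cells valid: no

Answer: no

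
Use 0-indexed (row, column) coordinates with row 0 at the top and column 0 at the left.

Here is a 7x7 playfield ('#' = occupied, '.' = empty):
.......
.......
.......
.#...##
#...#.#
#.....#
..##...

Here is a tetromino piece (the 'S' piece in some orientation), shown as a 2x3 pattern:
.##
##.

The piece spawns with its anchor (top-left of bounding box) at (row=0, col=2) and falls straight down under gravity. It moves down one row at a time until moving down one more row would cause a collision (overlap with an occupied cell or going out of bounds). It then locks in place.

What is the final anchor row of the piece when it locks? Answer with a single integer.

Answer: 3

Derivation:
Spawn at (row=0, col=2). Try each row:
  row 0: fits
  row 1: fits
  row 2: fits
  row 3: fits
  row 4: blocked -> lock at row 3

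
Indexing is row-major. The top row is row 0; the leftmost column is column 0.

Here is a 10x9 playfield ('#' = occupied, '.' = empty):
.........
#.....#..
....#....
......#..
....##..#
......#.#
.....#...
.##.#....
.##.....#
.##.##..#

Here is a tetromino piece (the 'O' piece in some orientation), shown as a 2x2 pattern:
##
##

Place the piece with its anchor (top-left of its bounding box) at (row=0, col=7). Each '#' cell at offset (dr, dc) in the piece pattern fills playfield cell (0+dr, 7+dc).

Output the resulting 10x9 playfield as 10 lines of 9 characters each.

Answer: .......##
#.....###
....#....
......#..
....##..#
......#.#
.....#...
.##.#....
.##.....#
.##.##..#

Derivation:
Fill (0+0,7+0) = (0,7)
Fill (0+0,7+1) = (0,8)
Fill (0+1,7+0) = (1,7)
Fill (0+1,7+1) = (1,8)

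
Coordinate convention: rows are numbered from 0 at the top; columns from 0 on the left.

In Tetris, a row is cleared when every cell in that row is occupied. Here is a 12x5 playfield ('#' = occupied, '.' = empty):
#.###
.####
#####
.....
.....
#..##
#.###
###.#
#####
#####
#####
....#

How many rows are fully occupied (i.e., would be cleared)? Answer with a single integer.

Check each row:
  row 0: 1 empty cell -> not full
  row 1: 1 empty cell -> not full
  row 2: 0 empty cells -> FULL (clear)
  row 3: 5 empty cells -> not full
  row 4: 5 empty cells -> not full
  row 5: 2 empty cells -> not full
  row 6: 1 empty cell -> not full
  row 7: 1 empty cell -> not full
  row 8: 0 empty cells -> FULL (clear)
  row 9: 0 empty cells -> FULL (clear)
  row 10: 0 empty cells -> FULL (clear)
  row 11: 4 empty cells -> not full
Total rows cleared: 4

Answer: 4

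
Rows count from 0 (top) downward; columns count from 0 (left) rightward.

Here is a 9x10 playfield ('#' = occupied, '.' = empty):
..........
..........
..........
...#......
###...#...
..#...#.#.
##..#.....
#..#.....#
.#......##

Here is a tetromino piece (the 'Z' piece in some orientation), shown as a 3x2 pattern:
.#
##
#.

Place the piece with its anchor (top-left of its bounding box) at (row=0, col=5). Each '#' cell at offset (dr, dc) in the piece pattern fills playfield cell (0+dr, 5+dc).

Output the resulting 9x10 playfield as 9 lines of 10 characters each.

Answer: ......#...
.....##...
.....#....
...#......
###...#...
..#...#.#.
##..#.....
#..#.....#
.#......##

Derivation:
Fill (0+0,5+1) = (0,6)
Fill (0+1,5+0) = (1,5)
Fill (0+1,5+1) = (1,6)
Fill (0+2,5+0) = (2,5)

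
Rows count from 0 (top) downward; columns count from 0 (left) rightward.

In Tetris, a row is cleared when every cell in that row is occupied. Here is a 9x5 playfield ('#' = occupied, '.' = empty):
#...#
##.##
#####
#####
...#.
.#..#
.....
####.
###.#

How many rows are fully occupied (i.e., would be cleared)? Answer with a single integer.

Answer: 2

Derivation:
Check each row:
  row 0: 3 empty cells -> not full
  row 1: 1 empty cell -> not full
  row 2: 0 empty cells -> FULL (clear)
  row 3: 0 empty cells -> FULL (clear)
  row 4: 4 empty cells -> not full
  row 5: 3 empty cells -> not full
  row 6: 5 empty cells -> not full
  row 7: 1 empty cell -> not full
  row 8: 1 empty cell -> not full
Total rows cleared: 2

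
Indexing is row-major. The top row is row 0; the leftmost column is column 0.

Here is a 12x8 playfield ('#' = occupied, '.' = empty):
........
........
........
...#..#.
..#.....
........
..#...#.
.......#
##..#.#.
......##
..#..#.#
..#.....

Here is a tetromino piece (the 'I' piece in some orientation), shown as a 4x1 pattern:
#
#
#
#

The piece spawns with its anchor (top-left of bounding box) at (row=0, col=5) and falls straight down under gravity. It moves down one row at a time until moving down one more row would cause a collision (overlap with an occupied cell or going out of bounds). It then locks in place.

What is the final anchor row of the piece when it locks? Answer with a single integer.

Answer: 6

Derivation:
Spawn at (row=0, col=5). Try each row:
  row 0: fits
  row 1: fits
  row 2: fits
  row 3: fits
  row 4: fits
  row 5: fits
  row 6: fits
  row 7: blocked -> lock at row 6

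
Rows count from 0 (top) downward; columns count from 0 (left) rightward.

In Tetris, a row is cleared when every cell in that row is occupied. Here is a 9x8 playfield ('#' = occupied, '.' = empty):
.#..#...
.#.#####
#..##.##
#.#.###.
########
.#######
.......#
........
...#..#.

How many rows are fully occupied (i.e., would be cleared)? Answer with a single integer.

Answer: 1

Derivation:
Check each row:
  row 0: 6 empty cells -> not full
  row 1: 2 empty cells -> not full
  row 2: 3 empty cells -> not full
  row 3: 3 empty cells -> not full
  row 4: 0 empty cells -> FULL (clear)
  row 5: 1 empty cell -> not full
  row 6: 7 empty cells -> not full
  row 7: 8 empty cells -> not full
  row 8: 6 empty cells -> not full
Total rows cleared: 1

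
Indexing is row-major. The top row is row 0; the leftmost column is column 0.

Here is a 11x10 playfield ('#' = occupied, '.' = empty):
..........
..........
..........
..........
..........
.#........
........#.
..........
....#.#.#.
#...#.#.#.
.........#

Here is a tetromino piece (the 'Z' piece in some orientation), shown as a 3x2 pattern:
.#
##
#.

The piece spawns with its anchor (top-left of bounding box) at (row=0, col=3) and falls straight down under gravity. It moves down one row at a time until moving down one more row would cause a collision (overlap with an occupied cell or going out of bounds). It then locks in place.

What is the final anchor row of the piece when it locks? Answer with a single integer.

Spawn at (row=0, col=3). Try each row:
  row 0: fits
  row 1: fits
  row 2: fits
  row 3: fits
  row 4: fits
  row 5: fits
  row 6: fits
  row 7: blocked -> lock at row 6

Answer: 6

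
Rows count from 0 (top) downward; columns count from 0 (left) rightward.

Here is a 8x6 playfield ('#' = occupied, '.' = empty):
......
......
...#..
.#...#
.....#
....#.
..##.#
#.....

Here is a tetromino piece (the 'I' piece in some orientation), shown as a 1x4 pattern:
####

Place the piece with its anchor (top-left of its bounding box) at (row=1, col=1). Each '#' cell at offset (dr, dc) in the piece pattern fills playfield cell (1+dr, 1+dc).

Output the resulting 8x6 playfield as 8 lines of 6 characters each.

Answer: ......
.####.
...#..
.#...#
.....#
....#.
..##.#
#.....

Derivation:
Fill (1+0,1+0) = (1,1)
Fill (1+0,1+1) = (1,2)
Fill (1+0,1+2) = (1,3)
Fill (1+0,1+3) = (1,4)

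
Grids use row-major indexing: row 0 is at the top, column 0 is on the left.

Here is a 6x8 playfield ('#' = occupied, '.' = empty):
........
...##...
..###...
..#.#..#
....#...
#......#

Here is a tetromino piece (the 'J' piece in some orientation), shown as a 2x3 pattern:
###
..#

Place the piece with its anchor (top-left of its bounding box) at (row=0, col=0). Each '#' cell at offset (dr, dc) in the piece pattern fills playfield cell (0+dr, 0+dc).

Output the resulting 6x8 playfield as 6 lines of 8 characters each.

Answer: ###.....
..###...
..###...
..#.#..#
....#...
#......#

Derivation:
Fill (0+0,0+0) = (0,0)
Fill (0+0,0+1) = (0,1)
Fill (0+0,0+2) = (0,2)
Fill (0+1,0+2) = (1,2)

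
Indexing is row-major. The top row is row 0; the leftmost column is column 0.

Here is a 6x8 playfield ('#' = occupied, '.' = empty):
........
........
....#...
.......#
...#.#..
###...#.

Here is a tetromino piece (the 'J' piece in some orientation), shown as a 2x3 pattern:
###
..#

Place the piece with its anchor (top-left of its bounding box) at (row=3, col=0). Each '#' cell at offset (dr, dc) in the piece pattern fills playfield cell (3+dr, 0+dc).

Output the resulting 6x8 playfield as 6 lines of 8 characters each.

Answer: ........
........
....#...
###....#
..##.#..
###...#.

Derivation:
Fill (3+0,0+0) = (3,0)
Fill (3+0,0+1) = (3,1)
Fill (3+0,0+2) = (3,2)
Fill (3+1,0+2) = (4,2)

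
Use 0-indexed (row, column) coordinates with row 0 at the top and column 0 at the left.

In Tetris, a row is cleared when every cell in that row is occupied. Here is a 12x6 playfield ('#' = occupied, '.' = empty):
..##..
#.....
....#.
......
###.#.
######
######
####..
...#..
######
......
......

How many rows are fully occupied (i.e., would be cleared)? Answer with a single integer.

Check each row:
  row 0: 4 empty cells -> not full
  row 1: 5 empty cells -> not full
  row 2: 5 empty cells -> not full
  row 3: 6 empty cells -> not full
  row 4: 2 empty cells -> not full
  row 5: 0 empty cells -> FULL (clear)
  row 6: 0 empty cells -> FULL (clear)
  row 7: 2 empty cells -> not full
  row 8: 5 empty cells -> not full
  row 9: 0 empty cells -> FULL (clear)
  row 10: 6 empty cells -> not full
  row 11: 6 empty cells -> not full
Total rows cleared: 3

Answer: 3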